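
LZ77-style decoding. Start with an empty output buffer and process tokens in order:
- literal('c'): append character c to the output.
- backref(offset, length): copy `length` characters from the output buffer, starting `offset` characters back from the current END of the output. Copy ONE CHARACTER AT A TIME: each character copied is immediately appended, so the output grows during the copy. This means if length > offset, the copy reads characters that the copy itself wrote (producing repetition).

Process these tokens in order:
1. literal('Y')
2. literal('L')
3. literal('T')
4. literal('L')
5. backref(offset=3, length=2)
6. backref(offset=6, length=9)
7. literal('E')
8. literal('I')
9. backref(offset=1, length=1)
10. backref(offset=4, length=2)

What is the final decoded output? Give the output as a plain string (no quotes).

Answer: YLTLLTYLTLLTYLTEIITE

Derivation:
Token 1: literal('Y'). Output: "Y"
Token 2: literal('L'). Output: "YL"
Token 3: literal('T'). Output: "YLT"
Token 4: literal('L'). Output: "YLTL"
Token 5: backref(off=3, len=2). Copied 'LT' from pos 1. Output: "YLTLLT"
Token 6: backref(off=6, len=9) (overlapping!). Copied 'YLTLLTYLT' from pos 0. Output: "YLTLLTYLTLLTYLT"
Token 7: literal('E'). Output: "YLTLLTYLTLLTYLTE"
Token 8: literal('I'). Output: "YLTLLTYLTLLTYLTEI"
Token 9: backref(off=1, len=1). Copied 'I' from pos 16. Output: "YLTLLTYLTLLTYLTEII"
Token 10: backref(off=4, len=2). Copied 'TE' from pos 14. Output: "YLTLLTYLTLLTYLTEIITE"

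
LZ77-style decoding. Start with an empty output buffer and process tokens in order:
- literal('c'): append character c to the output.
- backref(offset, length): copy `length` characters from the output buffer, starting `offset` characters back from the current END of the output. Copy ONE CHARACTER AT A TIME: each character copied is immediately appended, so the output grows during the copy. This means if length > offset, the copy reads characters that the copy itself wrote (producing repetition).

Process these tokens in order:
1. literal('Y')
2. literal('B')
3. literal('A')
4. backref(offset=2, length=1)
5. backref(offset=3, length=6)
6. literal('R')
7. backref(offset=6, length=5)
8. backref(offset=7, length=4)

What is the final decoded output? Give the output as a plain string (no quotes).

Token 1: literal('Y'). Output: "Y"
Token 2: literal('B'). Output: "YB"
Token 3: literal('A'). Output: "YBA"
Token 4: backref(off=2, len=1). Copied 'B' from pos 1. Output: "YBAB"
Token 5: backref(off=3, len=6) (overlapping!). Copied 'BABBAB' from pos 1. Output: "YBABBABBAB"
Token 6: literal('R'). Output: "YBABBABBABR"
Token 7: backref(off=6, len=5). Copied 'ABBAB' from pos 5. Output: "YBABBABBABRABBAB"
Token 8: backref(off=7, len=4). Copied 'BRAB' from pos 9. Output: "YBABBABBABRABBABBRAB"

Answer: YBABBABBABRABBABBRAB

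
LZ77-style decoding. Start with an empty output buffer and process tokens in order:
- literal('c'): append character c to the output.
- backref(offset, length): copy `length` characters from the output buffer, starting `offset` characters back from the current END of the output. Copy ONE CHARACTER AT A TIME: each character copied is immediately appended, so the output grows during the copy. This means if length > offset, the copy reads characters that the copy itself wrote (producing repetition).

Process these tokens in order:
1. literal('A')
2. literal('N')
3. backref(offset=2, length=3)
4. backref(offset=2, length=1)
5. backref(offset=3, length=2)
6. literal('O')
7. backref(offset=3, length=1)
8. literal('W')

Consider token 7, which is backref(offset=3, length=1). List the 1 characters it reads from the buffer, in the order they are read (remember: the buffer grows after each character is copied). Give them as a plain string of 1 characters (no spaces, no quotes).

Token 1: literal('A'). Output: "A"
Token 2: literal('N'). Output: "AN"
Token 3: backref(off=2, len=3) (overlapping!). Copied 'ANA' from pos 0. Output: "ANANA"
Token 4: backref(off=2, len=1). Copied 'N' from pos 3. Output: "ANANAN"
Token 5: backref(off=3, len=2). Copied 'NA' from pos 3. Output: "ANANANNA"
Token 6: literal('O'). Output: "ANANANNAO"
Token 7: backref(off=3, len=1). Buffer before: "ANANANNAO" (len 9)
  byte 1: read out[6]='N', append. Buffer now: "ANANANNAON"

Answer: N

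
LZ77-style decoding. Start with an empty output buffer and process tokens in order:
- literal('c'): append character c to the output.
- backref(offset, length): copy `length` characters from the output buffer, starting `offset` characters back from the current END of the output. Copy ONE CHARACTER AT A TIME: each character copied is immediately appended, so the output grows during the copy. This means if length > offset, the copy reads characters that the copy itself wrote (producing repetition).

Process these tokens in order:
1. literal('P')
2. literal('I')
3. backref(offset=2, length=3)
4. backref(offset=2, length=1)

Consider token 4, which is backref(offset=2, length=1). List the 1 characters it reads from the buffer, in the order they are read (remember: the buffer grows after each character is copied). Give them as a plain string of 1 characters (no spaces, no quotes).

Token 1: literal('P'). Output: "P"
Token 2: literal('I'). Output: "PI"
Token 3: backref(off=2, len=3) (overlapping!). Copied 'PIP' from pos 0. Output: "PIPIP"
Token 4: backref(off=2, len=1). Buffer before: "PIPIP" (len 5)
  byte 1: read out[3]='I', append. Buffer now: "PIPIPI"

Answer: I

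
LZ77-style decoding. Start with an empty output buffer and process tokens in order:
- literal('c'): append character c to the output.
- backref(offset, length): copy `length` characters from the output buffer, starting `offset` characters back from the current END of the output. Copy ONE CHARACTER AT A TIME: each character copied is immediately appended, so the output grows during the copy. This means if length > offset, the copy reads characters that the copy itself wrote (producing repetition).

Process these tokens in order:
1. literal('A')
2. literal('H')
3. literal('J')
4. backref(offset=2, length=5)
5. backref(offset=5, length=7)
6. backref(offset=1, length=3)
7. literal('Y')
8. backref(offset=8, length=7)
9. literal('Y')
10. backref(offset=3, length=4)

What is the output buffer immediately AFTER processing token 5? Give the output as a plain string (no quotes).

Token 1: literal('A'). Output: "A"
Token 2: literal('H'). Output: "AH"
Token 3: literal('J'). Output: "AHJ"
Token 4: backref(off=2, len=5) (overlapping!). Copied 'HJHJH' from pos 1. Output: "AHJHJHJH"
Token 5: backref(off=5, len=7) (overlapping!). Copied 'HJHJHHJ' from pos 3. Output: "AHJHJHJHHJHJHHJ"

Answer: AHJHJHJHHJHJHHJ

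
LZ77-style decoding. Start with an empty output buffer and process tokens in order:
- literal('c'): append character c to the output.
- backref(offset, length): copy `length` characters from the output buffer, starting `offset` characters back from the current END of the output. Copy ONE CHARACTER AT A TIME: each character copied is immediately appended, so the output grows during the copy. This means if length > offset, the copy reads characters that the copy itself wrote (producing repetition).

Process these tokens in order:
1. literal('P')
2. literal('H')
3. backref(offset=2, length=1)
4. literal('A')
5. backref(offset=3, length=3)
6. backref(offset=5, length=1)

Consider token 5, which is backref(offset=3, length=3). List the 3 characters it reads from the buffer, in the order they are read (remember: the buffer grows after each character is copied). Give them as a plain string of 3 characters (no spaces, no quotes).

Token 1: literal('P'). Output: "P"
Token 2: literal('H'). Output: "PH"
Token 3: backref(off=2, len=1). Copied 'P' from pos 0. Output: "PHP"
Token 4: literal('A'). Output: "PHPA"
Token 5: backref(off=3, len=3). Buffer before: "PHPA" (len 4)
  byte 1: read out[1]='H', append. Buffer now: "PHPAH"
  byte 2: read out[2]='P', append. Buffer now: "PHPAHP"
  byte 3: read out[3]='A', append. Buffer now: "PHPAHPA"

Answer: HPA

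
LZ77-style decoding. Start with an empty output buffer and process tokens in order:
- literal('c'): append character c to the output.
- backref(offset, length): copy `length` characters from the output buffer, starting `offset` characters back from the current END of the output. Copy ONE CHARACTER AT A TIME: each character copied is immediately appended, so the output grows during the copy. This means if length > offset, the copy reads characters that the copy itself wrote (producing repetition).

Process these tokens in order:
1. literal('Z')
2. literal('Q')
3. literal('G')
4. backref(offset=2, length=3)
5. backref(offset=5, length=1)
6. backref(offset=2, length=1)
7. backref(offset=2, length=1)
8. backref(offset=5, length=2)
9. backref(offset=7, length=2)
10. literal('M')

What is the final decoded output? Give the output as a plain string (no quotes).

Answer: ZQGQGQQQQGQGQM

Derivation:
Token 1: literal('Z'). Output: "Z"
Token 2: literal('Q'). Output: "ZQ"
Token 3: literal('G'). Output: "ZQG"
Token 4: backref(off=2, len=3) (overlapping!). Copied 'QGQ' from pos 1. Output: "ZQGQGQ"
Token 5: backref(off=5, len=1). Copied 'Q' from pos 1. Output: "ZQGQGQQ"
Token 6: backref(off=2, len=1). Copied 'Q' from pos 5. Output: "ZQGQGQQQ"
Token 7: backref(off=2, len=1). Copied 'Q' from pos 6. Output: "ZQGQGQQQQ"
Token 8: backref(off=5, len=2). Copied 'GQ' from pos 4. Output: "ZQGQGQQQQGQ"
Token 9: backref(off=7, len=2). Copied 'GQ' from pos 4. Output: "ZQGQGQQQQGQGQ"
Token 10: literal('M'). Output: "ZQGQGQQQQGQGQM"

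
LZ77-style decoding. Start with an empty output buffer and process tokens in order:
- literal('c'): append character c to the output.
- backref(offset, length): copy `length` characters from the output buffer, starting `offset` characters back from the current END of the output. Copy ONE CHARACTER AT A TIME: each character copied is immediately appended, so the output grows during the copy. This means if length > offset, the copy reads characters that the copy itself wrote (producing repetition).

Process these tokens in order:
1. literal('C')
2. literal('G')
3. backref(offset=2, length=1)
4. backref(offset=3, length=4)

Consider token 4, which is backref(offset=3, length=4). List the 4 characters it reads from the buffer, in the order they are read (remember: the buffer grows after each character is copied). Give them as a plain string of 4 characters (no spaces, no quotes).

Answer: CGCC

Derivation:
Token 1: literal('C'). Output: "C"
Token 2: literal('G'). Output: "CG"
Token 3: backref(off=2, len=1). Copied 'C' from pos 0. Output: "CGC"
Token 4: backref(off=3, len=4). Buffer before: "CGC" (len 3)
  byte 1: read out[0]='C', append. Buffer now: "CGCC"
  byte 2: read out[1]='G', append. Buffer now: "CGCCG"
  byte 3: read out[2]='C', append. Buffer now: "CGCCGC"
  byte 4: read out[3]='C', append. Buffer now: "CGCCGCC"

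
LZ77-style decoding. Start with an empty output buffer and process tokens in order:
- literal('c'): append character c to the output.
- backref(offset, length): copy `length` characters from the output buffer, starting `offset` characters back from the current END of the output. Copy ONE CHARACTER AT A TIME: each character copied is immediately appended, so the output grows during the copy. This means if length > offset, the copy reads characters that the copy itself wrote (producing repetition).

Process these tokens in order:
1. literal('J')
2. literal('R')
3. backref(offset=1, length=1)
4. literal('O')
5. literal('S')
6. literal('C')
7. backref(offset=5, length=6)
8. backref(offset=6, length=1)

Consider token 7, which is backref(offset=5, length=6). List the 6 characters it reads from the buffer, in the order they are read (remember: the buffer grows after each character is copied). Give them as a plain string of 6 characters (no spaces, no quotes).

Token 1: literal('J'). Output: "J"
Token 2: literal('R'). Output: "JR"
Token 3: backref(off=1, len=1). Copied 'R' from pos 1. Output: "JRR"
Token 4: literal('O'). Output: "JRRO"
Token 5: literal('S'). Output: "JRROS"
Token 6: literal('C'). Output: "JRROSC"
Token 7: backref(off=5, len=6). Buffer before: "JRROSC" (len 6)
  byte 1: read out[1]='R', append. Buffer now: "JRROSCR"
  byte 2: read out[2]='R', append. Buffer now: "JRROSCRR"
  byte 3: read out[3]='O', append. Buffer now: "JRROSCRRO"
  byte 4: read out[4]='S', append. Buffer now: "JRROSCRROS"
  byte 5: read out[5]='C', append. Buffer now: "JRROSCRROSC"
  byte 6: read out[6]='R', append. Buffer now: "JRROSCRROSCR"

Answer: RROSCR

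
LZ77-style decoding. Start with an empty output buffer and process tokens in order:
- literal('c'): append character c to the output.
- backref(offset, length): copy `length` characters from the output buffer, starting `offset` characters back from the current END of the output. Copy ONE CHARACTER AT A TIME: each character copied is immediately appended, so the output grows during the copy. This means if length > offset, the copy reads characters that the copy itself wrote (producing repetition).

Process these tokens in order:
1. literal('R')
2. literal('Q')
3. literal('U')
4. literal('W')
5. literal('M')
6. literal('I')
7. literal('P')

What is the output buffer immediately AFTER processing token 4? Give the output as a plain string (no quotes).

Token 1: literal('R'). Output: "R"
Token 2: literal('Q'). Output: "RQ"
Token 3: literal('U'). Output: "RQU"
Token 4: literal('W'). Output: "RQUW"

Answer: RQUW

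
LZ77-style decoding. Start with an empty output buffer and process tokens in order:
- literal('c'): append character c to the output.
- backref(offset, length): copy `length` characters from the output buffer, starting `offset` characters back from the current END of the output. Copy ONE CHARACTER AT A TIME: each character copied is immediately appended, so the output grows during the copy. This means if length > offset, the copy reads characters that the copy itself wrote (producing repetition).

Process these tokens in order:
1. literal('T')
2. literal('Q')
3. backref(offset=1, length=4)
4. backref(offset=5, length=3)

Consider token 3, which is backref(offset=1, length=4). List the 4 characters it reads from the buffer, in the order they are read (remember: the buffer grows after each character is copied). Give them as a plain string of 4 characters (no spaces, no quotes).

Token 1: literal('T'). Output: "T"
Token 2: literal('Q'). Output: "TQ"
Token 3: backref(off=1, len=4). Buffer before: "TQ" (len 2)
  byte 1: read out[1]='Q', append. Buffer now: "TQQ"
  byte 2: read out[2]='Q', append. Buffer now: "TQQQ"
  byte 3: read out[3]='Q', append. Buffer now: "TQQQQ"
  byte 4: read out[4]='Q', append. Buffer now: "TQQQQQ"

Answer: QQQQ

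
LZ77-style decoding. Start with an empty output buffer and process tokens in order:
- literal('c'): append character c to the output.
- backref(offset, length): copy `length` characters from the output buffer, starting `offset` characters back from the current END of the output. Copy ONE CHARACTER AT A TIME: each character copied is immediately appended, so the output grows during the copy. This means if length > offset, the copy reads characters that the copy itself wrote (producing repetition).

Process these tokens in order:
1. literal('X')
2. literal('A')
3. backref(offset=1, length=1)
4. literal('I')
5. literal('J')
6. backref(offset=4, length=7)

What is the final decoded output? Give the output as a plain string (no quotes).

Token 1: literal('X'). Output: "X"
Token 2: literal('A'). Output: "XA"
Token 3: backref(off=1, len=1). Copied 'A' from pos 1. Output: "XAA"
Token 4: literal('I'). Output: "XAAI"
Token 5: literal('J'). Output: "XAAIJ"
Token 6: backref(off=4, len=7) (overlapping!). Copied 'AAIJAAI' from pos 1. Output: "XAAIJAAIJAAI"

Answer: XAAIJAAIJAAI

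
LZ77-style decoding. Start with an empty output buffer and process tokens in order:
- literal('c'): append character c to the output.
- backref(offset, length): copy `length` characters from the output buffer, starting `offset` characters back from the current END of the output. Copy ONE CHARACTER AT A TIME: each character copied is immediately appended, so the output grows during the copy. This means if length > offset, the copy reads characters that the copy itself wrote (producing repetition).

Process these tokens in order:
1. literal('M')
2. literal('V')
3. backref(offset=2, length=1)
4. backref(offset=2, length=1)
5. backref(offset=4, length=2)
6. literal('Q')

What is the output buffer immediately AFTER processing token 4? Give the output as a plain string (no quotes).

Answer: MVMV

Derivation:
Token 1: literal('M'). Output: "M"
Token 2: literal('V'). Output: "MV"
Token 3: backref(off=2, len=1). Copied 'M' from pos 0. Output: "MVM"
Token 4: backref(off=2, len=1). Copied 'V' from pos 1. Output: "MVMV"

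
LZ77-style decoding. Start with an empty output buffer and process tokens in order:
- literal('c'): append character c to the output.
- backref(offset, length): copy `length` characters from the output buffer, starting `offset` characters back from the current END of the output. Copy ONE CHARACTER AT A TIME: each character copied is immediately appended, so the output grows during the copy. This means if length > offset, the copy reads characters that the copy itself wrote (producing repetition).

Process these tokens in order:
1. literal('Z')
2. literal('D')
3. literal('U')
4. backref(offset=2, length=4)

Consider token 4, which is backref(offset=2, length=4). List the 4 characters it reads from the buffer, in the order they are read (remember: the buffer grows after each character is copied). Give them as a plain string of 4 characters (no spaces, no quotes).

Answer: DUDU

Derivation:
Token 1: literal('Z'). Output: "Z"
Token 2: literal('D'). Output: "ZD"
Token 3: literal('U'). Output: "ZDU"
Token 4: backref(off=2, len=4). Buffer before: "ZDU" (len 3)
  byte 1: read out[1]='D', append. Buffer now: "ZDUD"
  byte 2: read out[2]='U', append. Buffer now: "ZDUDU"
  byte 3: read out[3]='D', append. Buffer now: "ZDUDUD"
  byte 4: read out[4]='U', append. Buffer now: "ZDUDUDU"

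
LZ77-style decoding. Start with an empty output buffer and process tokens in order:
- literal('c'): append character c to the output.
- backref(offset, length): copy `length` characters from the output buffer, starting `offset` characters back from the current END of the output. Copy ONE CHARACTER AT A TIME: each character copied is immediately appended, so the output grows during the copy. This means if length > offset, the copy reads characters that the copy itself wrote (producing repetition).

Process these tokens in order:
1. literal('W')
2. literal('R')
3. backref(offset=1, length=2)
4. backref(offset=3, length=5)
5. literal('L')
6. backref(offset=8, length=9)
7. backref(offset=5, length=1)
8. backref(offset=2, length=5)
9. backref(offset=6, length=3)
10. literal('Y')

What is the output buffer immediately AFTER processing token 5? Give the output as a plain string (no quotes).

Token 1: literal('W'). Output: "W"
Token 2: literal('R'). Output: "WR"
Token 3: backref(off=1, len=2) (overlapping!). Copied 'RR' from pos 1. Output: "WRRR"
Token 4: backref(off=3, len=5) (overlapping!). Copied 'RRRRR' from pos 1. Output: "WRRRRRRRR"
Token 5: literal('L'). Output: "WRRRRRRRRL"

Answer: WRRRRRRRRL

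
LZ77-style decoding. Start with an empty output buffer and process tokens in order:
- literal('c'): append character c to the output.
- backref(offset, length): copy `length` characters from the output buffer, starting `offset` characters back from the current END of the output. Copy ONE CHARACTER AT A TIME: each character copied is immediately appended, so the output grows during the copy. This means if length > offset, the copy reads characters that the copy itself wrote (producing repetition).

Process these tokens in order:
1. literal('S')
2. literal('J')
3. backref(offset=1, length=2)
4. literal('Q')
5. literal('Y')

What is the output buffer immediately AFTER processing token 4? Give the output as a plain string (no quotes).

Token 1: literal('S'). Output: "S"
Token 2: literal('J'). Output: "SJ"
Token 3: backref(off=1, len=2) (overlapping!). Copied 'JJ' from pos 1. Output: "SJJJ"
Token 4: literal('Q'). Output: "SJJJQ"

Answer: SJJJQ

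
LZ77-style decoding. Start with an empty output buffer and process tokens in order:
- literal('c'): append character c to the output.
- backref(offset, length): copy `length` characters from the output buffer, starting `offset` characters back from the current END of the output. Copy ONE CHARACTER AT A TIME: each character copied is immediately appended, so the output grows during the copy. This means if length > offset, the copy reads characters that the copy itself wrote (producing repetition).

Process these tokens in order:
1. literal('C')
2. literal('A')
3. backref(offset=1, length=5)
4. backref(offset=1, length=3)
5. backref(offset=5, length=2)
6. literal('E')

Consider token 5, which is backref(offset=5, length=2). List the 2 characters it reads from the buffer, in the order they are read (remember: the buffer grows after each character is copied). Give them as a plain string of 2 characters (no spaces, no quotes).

Answer: AA

Derivation:
Token 1: literal('C'). Output: "C"
Token 2: literal('A'). Output: "CA"
Token 3: backref(off=1, len=5) (overlapping!). Copied 'AAAAA' from pos 1. Output: "CAAAAAA"
Token 4: backref(off=1, len=3) (overlapping!). Copied 'AAA' from pos 6. Output: "CAAAAAAAAA"
Token 5: backref(off=5, len=2). Buffer before: "CAAAAAAAAA" (len 10)
  byte 1: read out[5]='A', append. Buffer now: "CAAAAAAAAAA"
  byte 2: read out[6]='A', append. Buffer now: "CAAAAAAAAAAA"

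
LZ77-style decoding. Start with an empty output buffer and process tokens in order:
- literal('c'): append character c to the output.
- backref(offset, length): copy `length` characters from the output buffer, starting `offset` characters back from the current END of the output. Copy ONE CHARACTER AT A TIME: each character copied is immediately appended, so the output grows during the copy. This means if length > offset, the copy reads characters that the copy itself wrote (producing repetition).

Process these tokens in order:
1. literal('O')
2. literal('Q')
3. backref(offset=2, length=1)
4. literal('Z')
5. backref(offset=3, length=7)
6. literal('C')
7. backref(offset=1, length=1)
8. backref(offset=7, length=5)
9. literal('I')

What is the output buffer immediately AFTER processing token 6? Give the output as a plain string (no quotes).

Token 1: literal('O'). Output: "O"
Token 2: literal('Q'). Output: "OQ"
Token 3: backref(off=2, len=1). Copied 'O' from pos 0. Output: "OQO"
Token 4: literal('Z'). Output: "OQOZ"
Token 5: backref(off=3, len=7) (overlapping!). Copied 'QOZQOZQ' from pos 1. Output: "OQOZQOZQOZQ"
Token 6: literal('C'). Output: "OQOZQOZQOZQC"

Answer: OQOZQOZQOZQC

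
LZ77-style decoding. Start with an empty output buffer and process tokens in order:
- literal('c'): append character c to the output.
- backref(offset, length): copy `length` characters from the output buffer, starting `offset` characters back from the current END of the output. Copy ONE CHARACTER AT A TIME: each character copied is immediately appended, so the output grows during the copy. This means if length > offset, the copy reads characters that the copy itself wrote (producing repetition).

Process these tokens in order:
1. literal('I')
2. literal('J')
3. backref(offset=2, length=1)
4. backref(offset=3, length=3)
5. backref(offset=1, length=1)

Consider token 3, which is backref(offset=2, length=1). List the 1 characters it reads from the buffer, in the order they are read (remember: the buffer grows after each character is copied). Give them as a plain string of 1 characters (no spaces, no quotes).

Token 1: literal('I'). Output: "I"
Token 2: literal('J'). Output: "IJ"
Token 3: backref(off=2, len=1). Buffer before: "IJ" (len 2)
  byte 1: read out[0]='I', append. Buffer now: "IJI"

Answer: I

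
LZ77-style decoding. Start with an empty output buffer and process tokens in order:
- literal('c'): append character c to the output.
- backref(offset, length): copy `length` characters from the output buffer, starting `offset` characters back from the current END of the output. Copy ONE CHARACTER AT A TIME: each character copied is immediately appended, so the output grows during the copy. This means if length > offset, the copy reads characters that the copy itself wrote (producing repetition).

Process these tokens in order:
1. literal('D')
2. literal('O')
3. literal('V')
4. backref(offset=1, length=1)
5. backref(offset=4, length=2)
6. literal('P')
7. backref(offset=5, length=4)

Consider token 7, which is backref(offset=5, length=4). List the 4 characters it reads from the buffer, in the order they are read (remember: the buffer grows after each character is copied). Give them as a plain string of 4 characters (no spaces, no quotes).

Answer: VVDO

Derivation:
Token 1: literal('D'). Output: "D"
Token 2: literal('O'). Output: "DO"
Token 3: literal('V'). Output: "DOV"
Token 4: backref(off=1, len=1). Copied 'V' from pos 2. Output: "DOVV"
Token 5: backref(off=4, len=2). Copied 'DO' from pos 0. Output: "DOVVDO"
Token 6: literal('P'). Output: "DOVVDOP"
Token 7: backref(off=5, len=4). Buffer before: "DOVVDOP" (len 7)
  byte 1: read out[2]='V', append. Buffer now: "DOVVDOPV"
  byte 2: read out[3]='V', append. Buffer now: "DOVVDOPVV"
  byte 3: read out[4]='D', append. Buffer now: "DOVVDOPVVD"
  byte 4: read out[5]='O', append. Buffer now: "DOVVDOPVVDO"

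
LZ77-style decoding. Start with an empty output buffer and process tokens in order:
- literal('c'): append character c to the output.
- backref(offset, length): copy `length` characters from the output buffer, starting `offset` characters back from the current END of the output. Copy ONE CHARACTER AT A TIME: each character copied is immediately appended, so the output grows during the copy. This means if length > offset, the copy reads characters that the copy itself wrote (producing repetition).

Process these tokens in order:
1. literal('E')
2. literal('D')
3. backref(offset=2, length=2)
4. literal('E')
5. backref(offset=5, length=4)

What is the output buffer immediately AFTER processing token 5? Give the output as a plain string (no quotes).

Answer: EDEDEEDED

Derivation:
Token 1: literal('E'). Output: "E"
Token 2: literal('D'). Output: "ED"
Token 3: backref(off=2, len=2). Copied 'ED' from pos 0. Output: "EDED"
Token 4: literal('E'). Output: "EDEDE"
Token 5: backref(off=5, len=4). Copied 'EDED' from pos 0. Output: "EDEDEEDED"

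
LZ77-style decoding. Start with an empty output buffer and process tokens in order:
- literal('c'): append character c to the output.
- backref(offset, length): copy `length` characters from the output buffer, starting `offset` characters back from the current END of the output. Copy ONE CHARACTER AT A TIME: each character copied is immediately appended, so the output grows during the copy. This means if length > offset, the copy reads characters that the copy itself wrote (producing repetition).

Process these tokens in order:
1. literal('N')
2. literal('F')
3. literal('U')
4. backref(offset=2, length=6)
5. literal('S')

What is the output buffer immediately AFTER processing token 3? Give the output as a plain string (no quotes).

Answer: NFU

Derivation:
Token 1: literal('N'). Output: "N"
Token 2: literal('F'). Output: "NF"
Token 3: literal('U'). Output: "NFU"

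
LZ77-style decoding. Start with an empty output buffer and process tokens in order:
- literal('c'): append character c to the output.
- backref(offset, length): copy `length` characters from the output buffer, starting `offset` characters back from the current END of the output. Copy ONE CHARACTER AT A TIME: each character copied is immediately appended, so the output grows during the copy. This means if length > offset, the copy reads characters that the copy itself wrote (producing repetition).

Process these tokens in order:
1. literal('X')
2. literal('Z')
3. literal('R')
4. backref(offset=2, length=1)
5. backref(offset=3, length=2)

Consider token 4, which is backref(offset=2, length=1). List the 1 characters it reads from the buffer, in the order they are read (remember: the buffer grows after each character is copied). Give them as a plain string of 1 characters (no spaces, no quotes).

Answer: Z

Derivation:
Token 1: literal('X'). Output: "X"
Token 2: literal('Z'). Output: "XZ"
Token 3: literal('R'). Output: "XZR"
Token 4: backref(off=2, len=1). Buffer before: "XZR" (len 3)
  byte 1: read out[1]='Z', append. Buffer now: "XZRZ"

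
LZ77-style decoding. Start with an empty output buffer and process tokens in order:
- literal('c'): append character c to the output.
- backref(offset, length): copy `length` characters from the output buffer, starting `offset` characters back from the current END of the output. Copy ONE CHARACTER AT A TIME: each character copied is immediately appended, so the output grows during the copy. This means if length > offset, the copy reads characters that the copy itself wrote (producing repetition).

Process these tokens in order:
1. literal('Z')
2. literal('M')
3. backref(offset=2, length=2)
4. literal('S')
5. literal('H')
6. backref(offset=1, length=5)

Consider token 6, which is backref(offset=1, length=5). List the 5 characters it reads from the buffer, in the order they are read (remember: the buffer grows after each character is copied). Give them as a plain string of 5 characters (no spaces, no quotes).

Answer: HHHHH

Derivation:
Token 1: literal('Z'). Output: "Z"
Token 2: literal('M'). Output: "ZM"
Token 3: backref(off=2, len=2). Copied 'ZM' from pos 0. Output: "ZMZM"
Token 4: literal('S'). Output: "ZMZMS"
Token 5: literal('H'). Output: "ZMZMSH"
Token 6: backref(off=1, len=5). Buffer before: "ZMZMSH" (len 6)
  byte 1: read out[5]='H', append. Buffer now: "ZMZMSHH"
  byte 2: read out[6]='H', append. Buffer now: "ZMZMSHHH"
  byte 3: read out[7]='H', append. Buffer now: "ZMZMSHHHH"
  byte 4: read out[8]='H', append. Buffer now: "ZMZMSHHHHH"
  byte 5: read out[9]='H', append. Buffer now: "ZMZMSHHHHHH"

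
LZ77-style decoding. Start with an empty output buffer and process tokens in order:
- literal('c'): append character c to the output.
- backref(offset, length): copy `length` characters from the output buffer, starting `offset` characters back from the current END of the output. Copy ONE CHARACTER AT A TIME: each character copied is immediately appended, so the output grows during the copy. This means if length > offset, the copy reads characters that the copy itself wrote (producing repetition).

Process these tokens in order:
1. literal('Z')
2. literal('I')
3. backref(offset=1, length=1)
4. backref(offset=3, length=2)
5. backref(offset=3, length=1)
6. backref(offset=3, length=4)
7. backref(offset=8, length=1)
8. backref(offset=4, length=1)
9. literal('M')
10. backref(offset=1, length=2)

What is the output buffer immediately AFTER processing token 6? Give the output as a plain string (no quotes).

Token 1: literal('Z'). Output: "Z"
Token 2: literal('I'). Output: "ZI"
Token 3: backref(off=1, len=1). Copied 'I' from pos 1. Output: "ZII"
Token 4: backref(off=3, len=2). Copied 'ZI' from pos 0. Output: "ZIIZI"
Token 5: backref(off=3, len=1). Copied 'I' from pos 2. Output: "ZIIZII"
Token 6: backref(off=3, len=4) (overlapping!). Copied 'ZIIZ' from pos 3. Output: "ZIIZIIZIIZ"

Answer: ZIIZIIZIIZ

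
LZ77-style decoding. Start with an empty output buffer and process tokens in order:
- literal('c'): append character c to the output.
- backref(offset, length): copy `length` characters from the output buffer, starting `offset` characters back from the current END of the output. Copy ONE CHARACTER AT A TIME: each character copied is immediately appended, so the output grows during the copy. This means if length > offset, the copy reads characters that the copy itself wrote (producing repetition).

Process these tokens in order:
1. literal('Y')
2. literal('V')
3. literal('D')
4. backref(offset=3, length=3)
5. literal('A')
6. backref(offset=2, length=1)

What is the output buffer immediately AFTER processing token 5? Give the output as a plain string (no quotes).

Token 1: literal('Y'). Output: "Y"
Token 2: literal('V'). Output: "YV"
Token 3: literal('D'). Output: "YVD"
Token 4: backref(off=3, len=3). Copied 'YVD' from pos 0. Output: "YVDYVD"
Token 5: literal('A'). Output: "YVDYVDA"

Answer: YVDYVDA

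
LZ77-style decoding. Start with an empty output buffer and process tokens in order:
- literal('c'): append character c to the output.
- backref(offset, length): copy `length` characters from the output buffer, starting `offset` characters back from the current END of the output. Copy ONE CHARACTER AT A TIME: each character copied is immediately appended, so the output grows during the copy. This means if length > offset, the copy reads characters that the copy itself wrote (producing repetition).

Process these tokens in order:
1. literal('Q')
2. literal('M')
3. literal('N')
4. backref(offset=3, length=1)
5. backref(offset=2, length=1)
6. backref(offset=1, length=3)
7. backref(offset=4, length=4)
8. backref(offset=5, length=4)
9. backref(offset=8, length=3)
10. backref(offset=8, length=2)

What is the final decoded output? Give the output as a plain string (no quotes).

Token 1: literal('Q'). Output: "Q"
Token 2: literal('M'). Output: "QM"
Token 3: literal('N'). Output: "QMN"
Token 4: backref(off=3, len=1). Copied 'Q' from pos 0. Output: "QMNQ"
Token 5: backref(off=2, len=1). Copied 'N' from pos 2. Output: "QMNQN"
Token 6: backref(off=1, len=3) (overlapping!). Copied 'NNN' from pos 4. Output: "QMNQNNNN"
Token 7: backref(off=4, len=4). Copied 'NNNN' from pos 4. Output: "QMNQNNNNNNNN"
Token 8: backref(off=5, len=4). Copied 'NNNN' from pos 7. Output: "QMNQNNNNNNNNNNNN"
Token 9: backref(off=8, len=3). Copied 'NNN' from pos 8. Output: "QMNQNNNNNNNNNNNNNNN"
Token 10: backref(off=8, len=2). Copied 'NN' from pos 11. Output: "QMNQNNNNNNNNNNNNNNNNN"

Answer: QMNQNNNNNNNNNNNNNNNNN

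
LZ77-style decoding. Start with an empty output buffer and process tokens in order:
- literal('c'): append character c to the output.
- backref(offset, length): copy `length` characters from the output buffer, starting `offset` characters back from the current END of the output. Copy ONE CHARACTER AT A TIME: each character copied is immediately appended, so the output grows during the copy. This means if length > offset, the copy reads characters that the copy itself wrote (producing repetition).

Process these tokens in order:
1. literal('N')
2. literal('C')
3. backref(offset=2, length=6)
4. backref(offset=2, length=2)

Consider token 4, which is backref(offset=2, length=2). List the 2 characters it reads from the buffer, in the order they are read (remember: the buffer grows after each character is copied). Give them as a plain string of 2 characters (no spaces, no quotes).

Token 1: literal('N'). Output: "N"
Token 2: literal('C'). Output: "NC"
Token 3: backref(off=2, len=6) (overlapping!). Copied 'NCNCNC' from pos 0. Output: "NCNCNCNC"
Token 4: backref(off=2, len=2). Buffer before: "NCNCNCNC" (len 8)
  byte 1: read out[6]='N', append. Buffer now: "NCNCNCNCN"
  byte 2: read out[7]='C', append. Buffer now: "NCNCNCNCNC"

Answer: NC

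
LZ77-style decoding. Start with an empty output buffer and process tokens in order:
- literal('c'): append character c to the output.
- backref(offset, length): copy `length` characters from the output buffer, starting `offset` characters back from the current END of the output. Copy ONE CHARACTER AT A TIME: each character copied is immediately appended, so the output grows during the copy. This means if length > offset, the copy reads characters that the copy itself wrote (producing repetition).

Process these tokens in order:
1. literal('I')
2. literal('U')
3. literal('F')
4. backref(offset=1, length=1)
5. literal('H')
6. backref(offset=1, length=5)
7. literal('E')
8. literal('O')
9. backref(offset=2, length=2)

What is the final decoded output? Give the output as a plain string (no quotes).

Token 1: literal('I'). Output: "I"
Token 2: literal('U'). Output: "IU"
Token 3: literal('F'). Output: "IUF"
Token 4: backref(off=1, len=1). Copied 'F' from pos 2. Output: "IUFF"
Token 5: literal('H'). Output: "IUFFH"
Token 6: backref(off=1, len=5) (overlapping!). Copied 'HHHHH' from pos 4. Output: "IUFFHHHHHH"
Token 7: literal('E'). Output: "IUFFHHHHHHE"
Token 8: literal('O'). Output: "IUFFHHHHHHEO"
Token 9: backref(off=2, len=2). Copied 'EO' from pos 10. Output: "IUFFHHHHHHEOEO"

Answer: IUFFHHHHHHEOEO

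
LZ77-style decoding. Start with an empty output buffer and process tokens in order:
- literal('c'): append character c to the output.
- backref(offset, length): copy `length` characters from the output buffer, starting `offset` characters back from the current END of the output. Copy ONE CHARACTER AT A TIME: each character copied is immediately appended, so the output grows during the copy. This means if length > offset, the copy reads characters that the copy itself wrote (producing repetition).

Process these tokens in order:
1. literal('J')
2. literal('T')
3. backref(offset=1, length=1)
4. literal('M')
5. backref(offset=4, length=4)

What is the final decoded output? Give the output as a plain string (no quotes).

Answer: JTTMJTTM

Derivation:
Token 1: literal('J'). Output: "J"
Token 2: literal('T'). Output: "JT"
Token 3: backref(off=1, len=1). Copied 'T' from pos 1. Output: "JTT"
Token 4: literal('M'). Output: "JTTM"
Token 5: backref(off=4, len=4). Copied 'JTTM' from pos 0. Output: "JTTMJTTM"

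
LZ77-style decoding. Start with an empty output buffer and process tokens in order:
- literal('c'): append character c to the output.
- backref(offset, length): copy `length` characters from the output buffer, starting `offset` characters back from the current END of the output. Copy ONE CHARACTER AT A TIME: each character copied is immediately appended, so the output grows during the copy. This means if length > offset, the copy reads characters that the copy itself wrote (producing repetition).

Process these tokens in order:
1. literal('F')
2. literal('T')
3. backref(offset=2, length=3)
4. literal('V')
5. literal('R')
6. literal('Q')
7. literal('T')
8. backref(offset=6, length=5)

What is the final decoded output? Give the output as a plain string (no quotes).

Answer: FTFTFVRQTTFVRQ

Derivation:
Token 1: literal('F'). Output: "F"
Token 2: literal('T'). Output: "FT"
Token 3: backref(off=2, len=3) (overlapping!). Copied 'FTF' from pos 0. Output: "FTFTF"
Token 4: literal('V'). Output: "FTFTFV"
Token 5: literal('R'). Output: "FTFTFVR"
Token 6: literal('Q'). Output: "FTFTFVRQ"
Token 7: literal('T'). Output: "FTFTFVRQT"
Token 8: backref(off=6, len=5). Copied 'TFVRQ' from pos 3. Output: "FTFTFVRQTTFVRQ"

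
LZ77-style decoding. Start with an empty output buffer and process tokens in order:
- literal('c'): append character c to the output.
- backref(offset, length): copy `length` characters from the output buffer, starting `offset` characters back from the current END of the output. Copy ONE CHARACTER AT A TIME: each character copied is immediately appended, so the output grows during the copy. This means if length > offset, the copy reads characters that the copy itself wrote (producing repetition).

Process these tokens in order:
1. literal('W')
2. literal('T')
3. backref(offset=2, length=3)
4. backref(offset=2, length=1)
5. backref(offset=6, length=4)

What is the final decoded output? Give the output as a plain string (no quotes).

Token 1: literal('W'). Output: "W"
Token 2: literal('T'). Output: "WT"
Token 3: backref(off=2, len=3) (overlapping!). Copied 'WTW' from pos 0. Output: "WTWTW"
Token 4: backref(off=2, len=1). Copied 'T' from pos 3. Output: "WTWTWT"
Token 5: backref(off=6, len=4). Copied 'WTWT' from pos 0. Output: "WTWTWTWTWT"

Answer: WTWTWTWTWT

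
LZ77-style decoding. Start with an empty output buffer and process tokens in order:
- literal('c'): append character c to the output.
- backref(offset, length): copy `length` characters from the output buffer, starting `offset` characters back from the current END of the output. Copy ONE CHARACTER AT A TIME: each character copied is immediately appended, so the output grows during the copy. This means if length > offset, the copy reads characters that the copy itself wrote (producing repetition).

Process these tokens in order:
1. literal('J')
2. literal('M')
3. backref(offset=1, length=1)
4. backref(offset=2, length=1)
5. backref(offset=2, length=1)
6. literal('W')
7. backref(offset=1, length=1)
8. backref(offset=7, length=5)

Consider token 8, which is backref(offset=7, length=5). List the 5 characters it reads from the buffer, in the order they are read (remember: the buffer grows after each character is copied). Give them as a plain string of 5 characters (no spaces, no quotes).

Token 1: literal('J'). Output: "J"
Token 2: literal('M'). Output: "JM"
Token 3: backref(off=1, len=1). Copied 'M' from pos 1. Output: "JMM"
Token 4: backref(off=2, len=1). Copied 'M' from pos 1. Output: "JMMM"
Token 5: backref(off=2, len=1). Copied 'M' from pos 2. Output: "JMMMM"
Token 6: literal('W'). Output: "JMMMMW"
Token 7: backref(off=1, len=1). Copied 'W' from pos 5. Output: "JMMMMWW"
Token 8: backref(off=7, len=5). Buffer before: "JMMMMWW" (len 7)
  byte 1: read out[0]='J', append. Buffer now: "JMMMMWWJ"
  byte 2: read out[1]='M', append. Buffer now: "JMMMMWWJM"
  byte 3: read out[2]='M', append. Buffer now: "JMMMMWWJMM"
  byte 4: read out[3]='M', append. Buffer now: "JMMMMWWJMMM"
  byte 5: read out[4]='M', append. Buffer now: "JMMMMWWJMMMM"

Answer: JMMMM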